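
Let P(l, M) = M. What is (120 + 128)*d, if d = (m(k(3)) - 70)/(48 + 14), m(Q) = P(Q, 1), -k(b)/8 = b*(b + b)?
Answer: -276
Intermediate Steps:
k(b) = -16*b**2 (k(b) = -8*b*(b + b) = -8*b*2*b = -16*b**2)
m(Q) = 1
d = -69/62 (d = (1 - 70)/(48 + 14) = -69/62 ≈ -1.1129)
(120 + 128)*d = (120 + 128)*(-69/62) = 248*(-69/62) = -276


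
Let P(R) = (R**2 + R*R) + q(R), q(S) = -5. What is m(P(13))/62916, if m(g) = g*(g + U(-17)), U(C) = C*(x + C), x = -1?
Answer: 70929/20972 ≈ 3.3821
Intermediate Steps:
U(C) = C*(-1 + C)
P(R) = -5 + 2*R**2 (P(R) = (R**2 + R*R) - 5 = (R**2 + R**2) - 5 = 2*R**2 - 5 = -5 + 2*R**2)
m(g) = g*(306 + g) (m(g) = g*(g - 17*(-1 - 17)) = g*(g - 17*(-18)) = g*(g + 306) = g*(306 + g))
m(P(13))/62916 = ((-5 + 2*13**2)*(306 + (-5 + 2*13**2)))/62916 = ((-5 + 2*169)*(306 + (-5 + 2*169)))*(1/62916) = ((-5 + 338)*(306 + (-5 + 338)))*(1/62916) = (333*(306 + 333))*(1/62916) = (333*639)*(1/62916) = 212787*(1/62916) = 70929/20972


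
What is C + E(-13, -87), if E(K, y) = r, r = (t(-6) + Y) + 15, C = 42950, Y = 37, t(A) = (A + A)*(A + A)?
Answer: 43146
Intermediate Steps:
t(A) = 4*A**2 (t(A) = (2*A)*(2*A) = 4*A**2)
r = 196 (r = (4*(-6)**2 + 37) + 15 = (4*36 + 37) + 15 = (144 + 37) + 15 = 181 + 15 = 196)
E(K, y) = 196
C + E(-13, -87) = 42950 + 196 = 43146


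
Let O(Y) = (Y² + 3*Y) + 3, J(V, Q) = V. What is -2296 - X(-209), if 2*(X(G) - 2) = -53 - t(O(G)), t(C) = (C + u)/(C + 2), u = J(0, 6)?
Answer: -97786990/43059 ≈ -2271.0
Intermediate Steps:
u = 0
O(Y) = 3 + Y² + 3*Y
t(C) = C/(2 + C) (t(C) = (C + 0)/(C + 2) = C/(2 + C))
X(G) = -49/2 - (3 + G² + 3*G)/(2*(5 + G² + 3*G)) (X(G) = 2 + (-53 - (3 + G² + 3*G)/(2 + (3 + G² + 3*G)))/2 = 2 + (-53 - (3 + G² + 3*G)/(5 + G² + 3*G))/2 = 2 + (-53/2 - (3 + G² + 3*G)/(2*(5 + G² + 3*G))) = -49/2 - (3 + G² + 3*G)/(2*(5 + G² + 3*G)))
-2296 - X(-209) = -2296 - (-124 - 75*(-209) - 25*(-209)²)/(5 + (-209)² + 3*(-209)) = -2296 - (-124 + 15675 - 25*43681)/(5 + 43681 - 627) = -2296 - (-124 + 15675 - 1092025)/43059 = -2296 - (-1076474)/43059 = -2296 - 1*(-1076474/43059) = -2296 + 1076474/43059 = -97786990/43059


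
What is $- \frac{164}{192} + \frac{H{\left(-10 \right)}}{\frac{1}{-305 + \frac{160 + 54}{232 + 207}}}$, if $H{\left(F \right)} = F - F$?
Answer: $- \frac{41}{48} \approx -0.85417$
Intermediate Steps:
$H{\left(F \right)} = 0$
$- \frac{164}{192} + \frac{H{\left(-10 \right)}}{\frac{1}{-305 + \frac{160 + 54}{232 + 207}}} = - \frac{164}{192} + \frac{0}{\frac{1}{-305 + \frac{160 + 54}{232 + 207}}} = \left(-164\right) \frac{1}{192} + \frac{0}{\frac{1}{-305 + \frac{214}{439}}} = - \frac{41}{48} + \frac{0}{\frac{1}{-305 + 214 \cdot \frac{1}{439}}} = - \frac{41}{48} + \frac{0}{\frac{1}{-305 + \frac{214}{439}}} = - \frac{41}{48} + \frac{0}{\frac{1}{- \frac{133681}{439}}} = - \frac{41}{48} + \frac{0}{- \frac{439}{133681}} = - \frac{41}{48} + 0 \left(- \frac{133681}{439}\right) = - \frac{41}{48} + 0 = - \frac{41}{48}$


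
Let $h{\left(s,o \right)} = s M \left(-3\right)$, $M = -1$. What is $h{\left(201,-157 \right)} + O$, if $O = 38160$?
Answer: $38763$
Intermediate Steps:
$h{\left(s,o \right)} = 3 s$ ($h{\left(s,o \right)} = s \left(-1\right) \left(-3\right) = - s \left(-3\right) = 3 s$)
$h{\left(201,-157 \right)} + O = 3 \cdot 201 + 38160 = 603 + 38160 = 38763$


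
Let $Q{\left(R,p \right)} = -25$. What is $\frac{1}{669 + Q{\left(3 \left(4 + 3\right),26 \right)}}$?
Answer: $\frac{1}{644} \approx 0.0015528$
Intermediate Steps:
$\frac{1}{669 + Q{\left(3 \left(4 + 3\right),26 \right)}} = \frac{1}{669 - 25} = \frac{1}{644}$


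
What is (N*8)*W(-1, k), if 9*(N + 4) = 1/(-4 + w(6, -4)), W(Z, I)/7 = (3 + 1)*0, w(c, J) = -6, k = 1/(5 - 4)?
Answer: 0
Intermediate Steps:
k = 1 (k = 1/1 = 1)
W(Z, I) = 0 (W(Z, I) = 7*((3 + 1)*0) = 7*(4*0) = 7*0 = 0)
N = -361/90 (N = -4 + 1/(9*(-4 - 6)) = -4 + (1/9)/(-10) = -4 + (1/9)*(-1/10) = -4 - 1/90 = -361/90 ≈ -4.0111)
(N*8)*W(-1, k) = -361/90*8*0 = -1444/45*0 = 0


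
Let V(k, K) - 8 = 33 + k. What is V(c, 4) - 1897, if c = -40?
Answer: -1896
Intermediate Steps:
V(k, K) = 41 + k (V(k, K) = 8 + (33 + k) = 41 + k)
V(c, 4) - 1897 = (41 - 40) - 1897 = 1 - 1897 = -1896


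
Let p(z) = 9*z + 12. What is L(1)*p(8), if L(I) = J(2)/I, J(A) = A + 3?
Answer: 420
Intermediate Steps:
J(A) = 3 + A
p(z) = 12 + 9*z
L(I) = 5/I (L(I) = (3 + 2)/I = 5/I)
L(1)*p(8) = (5/1)*(12 + 9*8) = (5*1)*(12 + 72) = 5*84 = 420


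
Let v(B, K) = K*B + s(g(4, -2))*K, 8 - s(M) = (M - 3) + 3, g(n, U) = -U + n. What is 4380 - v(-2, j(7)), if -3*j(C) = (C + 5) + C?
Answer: 4380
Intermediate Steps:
j(C) = -5/3 - 2*C/3 (j(C) = -((C + 5) + C)/3 = -((5 + C) + C)/3 = -(5 + 2*C)/3 = -5/3 - 2*C/3)
g(n, U) = n - U
s(M) = 8 - M (s(M) = 8 - ((M - 3) + 3) = 8 - ((-3 + M) + 3) = 8 - M)
v(B, K) = 2*K + B*K (v(B, K) = K*B + (8 - (4 - 1*(-2)))*K = B*K + (8 - (4 + 2))*K = B*K + (8 - 1*6)*K = B*K + (8 - 6)*K = B*K + 2*K = 2*K + B*K)
4380 - v(-2, j(7)) = 4380 - (-5/3 - ⅔*7)*(2 - 2) = 4380 - (-5/3 - 14/3)*0 = 4380 - (-19)*0/3 = 4380 - 1*0 = 4380 + 0 = 4380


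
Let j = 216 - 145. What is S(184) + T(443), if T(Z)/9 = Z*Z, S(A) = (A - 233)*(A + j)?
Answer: 1753746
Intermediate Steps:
j = 71
S(A) = (-233 + A)*(71 + A) (S(A) = (A - 233)*(A + 71) = (-233 + A)*(71 + A))
T(Z) = 9*Z² (T(Z) = 9*(Z*Z) = 9*Z²)
S(184) + T(443) = (-16543 + 184² - 162*184) + 9*443² = (-16543 + 33856 - 29808) + 9*196249 = -12495 + 1766241 = 1753746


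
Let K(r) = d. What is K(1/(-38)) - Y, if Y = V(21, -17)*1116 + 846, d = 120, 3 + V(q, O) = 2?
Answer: 390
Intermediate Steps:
V(q, O) = -1 (V(q, O) = -3 + 2 = -1)
Y = -270 (Y = -1*1116 + 846 = -1116 + 846 = -270)
K(r) = 120
K(1/(-38)) - Y = 120 - 1*(-270) = 120 + 270 = 390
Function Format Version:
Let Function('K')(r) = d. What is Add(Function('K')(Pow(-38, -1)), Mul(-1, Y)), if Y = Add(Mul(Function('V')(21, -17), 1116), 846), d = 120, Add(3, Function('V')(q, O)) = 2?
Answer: 390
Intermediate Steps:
Function('V')(q, O) = -1 (Function('V')(q, O) = Add(-3, 2) = -1)
Y = -270 (Y = Add(Mul(-1, 1116), 846) = Add(-1116, 846) = -270)
Function('K')(r) = 120
Add(Function('K')(Pow(-38, -1)), Mul(-1, Y)) = Add(120, Mul(-1, -270)) = Add(120, 270) = 390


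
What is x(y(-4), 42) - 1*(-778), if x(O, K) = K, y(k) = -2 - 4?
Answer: 820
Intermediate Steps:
y(k) = -6
x(y(-4), 42) - 1*(-778) = 42 - 1*(-778) = 42 + 778 = 820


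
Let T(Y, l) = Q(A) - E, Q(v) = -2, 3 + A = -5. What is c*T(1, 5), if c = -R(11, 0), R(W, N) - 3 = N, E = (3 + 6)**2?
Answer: 249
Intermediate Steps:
A = -8 (A = -3 - 5 = -8)
E = 81 (E = 9**2 = 81)
R(W, N) = 3 + N
T(Y, l) = -83 (T(Y, l) = -2 - 1*81 = -2 - 81 = -83)
c = -3 (c = -(3 + 0) = -1*3 = -3)
c*T(1, 5) = -3*(-83) = 249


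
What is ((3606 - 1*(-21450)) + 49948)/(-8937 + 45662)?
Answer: 75004/36725 ≈ 2.0423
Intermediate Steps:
((3606 - 1*(-21450)) + 49948)/(-8937 + 45662) = ((3606 + 21450) + 49948)/36725 = (25056 + 49948)*(1/36725) = 75004*(1/36725) = 75004/36725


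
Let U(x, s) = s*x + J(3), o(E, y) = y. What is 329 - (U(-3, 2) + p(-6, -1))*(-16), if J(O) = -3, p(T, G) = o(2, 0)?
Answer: 185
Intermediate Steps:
p(T, G) = 0
U(x, s) = -3 + s*x (U(x, s) = s*x - 3 = -3 + s*x)
329 - (U(-3, 2) + p(-6, -1))*(-16) = 329 - ((-3 + 2*(-3)) + 0)*(-16) = 329 - ((-3 - 6) + 0)*(-16) = 329 - (-9 + 0)*(-16) = 329 - (-9)*(-16) = 329 - 1*144 = 329 - 144 = 185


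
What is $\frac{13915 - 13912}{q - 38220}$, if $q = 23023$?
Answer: $- \frac{3}{15197} \approx -0.00019741$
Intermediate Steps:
$\frac{13915 - 13912}{q - 38220} = \frac{13915 - 13912}{23023 - 38220} = \frac{3}{-15197} = 3 \left(- \frac{1}{15197}\right) = - \frac{3}{15197}$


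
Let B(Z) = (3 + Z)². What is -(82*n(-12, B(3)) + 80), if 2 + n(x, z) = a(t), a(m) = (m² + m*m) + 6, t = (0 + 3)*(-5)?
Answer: -37308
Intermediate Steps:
t = -15 (t = 3*(-5) = -15)
a(m) = 6 + 2*m² (a(m) = (m² + m²) + 6 = 2*m² + 6 = 6 + 2*m²)
n(x, z) = 454 (n(x, z) = -2 + (6 + 2*(-15)²) = -2 + (6 + 2*225) = -2 + (6 + 450) = -2 + 456 = 454)
-(82*n(-12, B(3)) + 80) = -(82*454 + 80) = -(37228 + 80) = -1*37308 = -37308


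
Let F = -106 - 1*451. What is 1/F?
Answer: -1/557 ≈ -0.0017953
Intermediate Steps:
F = -557 (F = -106 - 451 = -557)
1/F = 1/(-557) = -1/557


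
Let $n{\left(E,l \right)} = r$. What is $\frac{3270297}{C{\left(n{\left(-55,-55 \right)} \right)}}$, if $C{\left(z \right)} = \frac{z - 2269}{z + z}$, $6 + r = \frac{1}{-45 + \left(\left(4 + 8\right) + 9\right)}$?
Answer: $\frac{948386130}{54601} \approx 17369.0$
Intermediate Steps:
$r = - \frac{145}{24}$ ($r = -6 + \frac{1}{-45 + \left(\left(4 + 8\right) + 9\right)} = -6 + \frac{1}{-45 + \left(12 + 9\right)} = -6 + \frac{1}{-45 + 21} = -6 + \frac{1}{-24} = -6 - \frac{1}{24} = - \frac{145}{24} \approx -6.0417$)
$n{\left(E,l \right)} = - \frac{145}{24}$
$C{\left(z \right)} = \frac{-2269 + z}{2 z}$
$\frac{3270297}{C{\left(n{\left(-55,-55 \right)} \right)}} = \frac{3270297}{\frac{1}{2} \frac{1}{- \frac{145}{24}} \left(-2269 - \frac{145}{24}\right)} = \frac{3270297}{\frac{1}{2} \left(- \frac{24}{145}\right) \left(- \frac{54601}{24}\right)} = \frac{3270297}{\frac{54601}{290}} = 3270297 \cdot \frac{290}{54601} = \frac{948386130}{54601}$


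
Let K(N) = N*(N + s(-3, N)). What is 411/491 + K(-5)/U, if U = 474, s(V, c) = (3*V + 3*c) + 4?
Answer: 256189/232734 ≈ 1.1008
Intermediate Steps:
s(V, c) = 4 + 3*V + 3*c
K(N) = N*(-5 + 4*N) (K(N) = N*(N + (4 + 3*(-3) + 3*N)) = N*(N + (4 - 9 + 3*N)) = N*(N + (-5 + 3*N)) = N*(-5 + 4*N))
411/491 + K(-5)/U = 411/491 - 5*(-5 + 4*(-5))/474 = 411*(1/491) - 5*(-5 - 20)*(1/474) = 411/491 - 5*(-25)*(1/474) = 411/491 + 125*(1/474) = 411/491 + 125/474 = 256189/232734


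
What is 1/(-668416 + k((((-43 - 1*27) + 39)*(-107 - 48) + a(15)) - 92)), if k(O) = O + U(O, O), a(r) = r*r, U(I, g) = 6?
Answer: -1/663472 ≈ -1.5072e-6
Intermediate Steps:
a(r) = r**2
k(O) = 6 + O (k(O) = O + 6 = 6 + O)
1/(-668416 + k((((-43 - 1*27) + 39)*(-107 - 48) + a(15)) - 92)) = 1/(-668416 + (6 + ((((-43 - 1*27) + 39)*(-107 - 48) + 15**2) - 92))) = 1/(-668416 + (6 + ((((-43 - 27) + 39)*(-155) + 225) - 92))) = 1/(-668416 + (6 + (((-70 + 39)*(-155) + 225) - 92))) = 1/(-668416 + (6 + ((-31*(-155) + 225) - 92))) = 1/(-668416 + (6 + ((4805 + 225) - 92))) = 1/(-668416 + (6 + (5030 - 92))) = 1/(-668416 + (6 + 4938)) = 1/(-668416 + 4944) = 1/(-663472) = -1/663472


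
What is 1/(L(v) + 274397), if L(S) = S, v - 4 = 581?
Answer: 1/274982 ≈ 3.6366e-6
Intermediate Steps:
v = 585 (v = 4 + 581 = 585)
1/(L(v) + 274397) = 1/(585 + 274397) = 1/274982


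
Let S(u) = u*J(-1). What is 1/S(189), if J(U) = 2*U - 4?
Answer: -1/1134 ≈ -0.00088183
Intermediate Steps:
J(U) = -4 + 2*U
S(u) = -6*u (S(u) = u*(-4 + 2*(-1)) = u*(-4 - 2) = u*(-6) = -6*u)
1/S(189) = 1/(-6*189) = 1/(-1134) = -1/1134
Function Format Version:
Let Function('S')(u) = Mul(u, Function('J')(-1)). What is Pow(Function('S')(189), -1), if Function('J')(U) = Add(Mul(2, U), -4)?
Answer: Rational(-1, 1134) ≈ -0.00088183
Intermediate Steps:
Function('J')(U) = Add(-4, Mul(2, U))
Function('S')(u) = Mul(-6, u) (Function('S')(u) = Mul(u, Add(-4, Mul(2, -1))) = Mul(u, Add(-4, -2)) = Mul(u, -6) = Mul(-6, u))
Pow(Function('S')(189), -1) = Pow(Mul(-6, 189), -1) = Pow(-1134, -1) = Rational(-1, 1134)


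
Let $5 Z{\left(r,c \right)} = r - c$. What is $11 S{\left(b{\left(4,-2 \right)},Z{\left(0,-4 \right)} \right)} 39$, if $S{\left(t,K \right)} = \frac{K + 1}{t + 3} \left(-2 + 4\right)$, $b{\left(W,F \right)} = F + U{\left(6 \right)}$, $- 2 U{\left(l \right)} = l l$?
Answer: $- \frac{7722}{85} \approx -90.847$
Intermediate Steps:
$U{\left(l \right)} = - \frac{l^{2}}{2}$ ($U{\left(l \right)} = - \frac{l l}{2} = - \frac{l^{2}}{2}$)
$Z{\left(r,c \right)} = - \frac{c}{5} + \frac{r}{5}$ ($Z{\left(r,c \right)} = \frac{r - c}{5} = - \frac{c}{5} + \frac{r}{5}$)
$b{\left(W,F \right)} = -18 + F$ ($b{\left(W,F \right)} = F - \frac{6^{2}}{2} = F - 18 = -18 + F$)
$S{\left(t,K \right)} = \frac{2 \left(1 + K\right)}{3 + t}$ ($S{\left(t,K \right)} = \frac{1 + K}{3 + t} 2 = \frac{2 \left(1 + K\right)}{3 + t}$)
$11 S{\left(b{\left(4,-2 \right)},Z{\left(0,-4 \right)} \right)} 39 = 11 \frac{2 \left(1 + \left(\left(- \frac{1}{5}\right) \left(-4\right) + \frac{1}{5} \cdot 0\right)\right)}{3 - 20} \cdot 39 = 11 \frac{2 \left(1 + \left(\frac{4}{5} + 0\right)\right)}{3 - 20} \cdot 39 = 11 \frac{2 \left(1 + \frac{4}{5}\right)}{-17} \cdot 39 = 11 \cdot 2 \left(- \frac{1}{17}\right) \frac{9}{5} \cdot 39 = 11 \left(- \frac{18}{85}\right) 39 = \left(- \frac{198}{85}\right) 39 = - \frac{7722}{85}$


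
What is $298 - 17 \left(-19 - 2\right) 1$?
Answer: $655$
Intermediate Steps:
$298 - 17 \left(-19 - 2\right) 1 = 298 - 17 \left(\left(-21\right) 1\right) = 298 - -357 = 298 + 357 = 655$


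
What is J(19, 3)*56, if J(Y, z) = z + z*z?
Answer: 672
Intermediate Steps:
J(Y, z) = z + z²
J(19, 3)*56 = (3*(1 + 3))*56 = (3*4)*56 = 12*56 = 672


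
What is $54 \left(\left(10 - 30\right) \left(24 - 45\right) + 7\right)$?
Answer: $23058$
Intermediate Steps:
$54 \left(\left(10 - 30\right) \left(24 - 45\right) + 7\right) = 54 \left(\left(-20\right) \left(-21\right) + 7\right) = 54 \left(420 + 7\right) = 54 \cdot 427 = 23058$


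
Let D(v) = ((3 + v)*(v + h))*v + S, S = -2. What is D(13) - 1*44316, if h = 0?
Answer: -41614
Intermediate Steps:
D(v) = -2 + v**2*(3 + v) (D(v) = ((3 + v)*(v + 0))*v - 2 = ((3 + v)*v)*v - 2 = (v*(3 + v))*v - 2 = v**2*(3 + v) - 2 = -2 + v**2*(3 + v))
D(13) - 1*44316 = (-2 + 13**3 + 3*13**2) - 1*44316 = (-2 + 2197 + 3*169) - 44316 = (-2 + 2197 + 507) - 44316 = 2702 - 44316 = -41614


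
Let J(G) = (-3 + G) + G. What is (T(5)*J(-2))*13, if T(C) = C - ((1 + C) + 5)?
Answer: 546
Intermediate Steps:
J(G) = -3 + 2*G
T(C) = -6 (T(C) = C - (6 + C) = C + (-6 - C) = -6)
(T(5)*J(-2))*13 = -6*(-3 + 2*(-2))*13 = -6*(-3 - 4)*13 = -6*(-7)*13 = 42*13 = 546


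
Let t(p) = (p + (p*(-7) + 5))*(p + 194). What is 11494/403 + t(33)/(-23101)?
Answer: 21782979/716131 ≈ 30.418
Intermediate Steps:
t(p) = (5 - 6*p)*(194 + p) (t(p) = (p + (-7*p + 5))*(194 + p) = (p + (5 - 7*p))*(194 + p) = (5 - 6*p)*(194 + p))
11494/403 + t(33)/(-23101) = 11494/403 + (970 - 1159*33 - 6*33²)/(-23101) = 11494*(1/403) + (970 - 38247 - 6*1089)*(-1/23101) = 11494/403 + (970 - 38247 - 6534)*(-1/23101) = 11494/403 - 43811*(-1/23101) = 11494/403 + 43811/23101 = 21782979/716131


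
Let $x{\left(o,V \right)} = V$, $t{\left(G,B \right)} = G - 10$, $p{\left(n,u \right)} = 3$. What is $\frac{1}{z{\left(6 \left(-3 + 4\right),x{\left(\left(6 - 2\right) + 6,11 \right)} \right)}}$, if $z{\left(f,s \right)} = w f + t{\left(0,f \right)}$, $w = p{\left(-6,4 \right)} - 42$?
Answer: $- \frac{1}{244} \approx -0.0040984$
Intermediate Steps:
$t{\left(G,B \right)} = -10 + G$
$w = -39$ ($w = 3 - 42 = -39$)
$z{\left(f,s \right)} = -10 - 39 f$ ($z{\left(f,s \right)} = - 39 f + \left(-10 + 0\right) = - 39 f - 10 = -10 - 39 f$)
$\frac{1}{z{\left(6 \left(-3 + 4\right),x{\left(\left(6 - 2\right) + 6,11 \right)} \right)}} = \frac{1}{-10 - 39 \cdot 6 \left(-3 + 4\right)} = \frac{1}{-10 - 39 \cdot 6 \cdot 1} = \frac{1}{-10 - 234} = \frac{1}{-244} = - \frac{1}{244}$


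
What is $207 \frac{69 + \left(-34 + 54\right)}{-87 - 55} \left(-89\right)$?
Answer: $\frac{1639647}{142} \approx 11547.0$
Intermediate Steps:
$207 \frac{69 + \left(-34 + 54\right)}{-87 - 55} \left(-89\right) = 207 \frac{69 + 20}{-142} \left(-89\right) = 207 \cdot 89 \left(- \frac{1}{142}\right) \left(-89\right) = 207 \left(- \frac{89}{142}\right) \left(-89\right) = \left(- \frac{18423}{142}\right) \left(-89\right) = \frac{1639647}{142}$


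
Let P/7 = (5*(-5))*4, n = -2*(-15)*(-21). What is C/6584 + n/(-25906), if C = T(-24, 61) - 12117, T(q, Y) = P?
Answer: -163944641/85282552 ≈ -1.9224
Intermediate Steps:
n = -630 (n = 30*(-21) = -630)
P = -700 (P = 7*((5*(-5))*4) = 7*(-25*4) = 7*(-100) = -700)
T(q, Y) = -700
C = -12817 (C = -700 - 12117 = -12817)
C/6584 + n/(-25906) = -12817/6584 - 630/(-25906) = -12817*1/6584 - 630*(-1/25906) = -12817/6584 + 315/12953 = -163944641/85282552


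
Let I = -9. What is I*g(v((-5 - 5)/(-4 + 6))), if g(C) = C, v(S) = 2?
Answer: -18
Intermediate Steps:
I*g(v((-5 - 5)/(-4 + 6))) = -9*2 = -18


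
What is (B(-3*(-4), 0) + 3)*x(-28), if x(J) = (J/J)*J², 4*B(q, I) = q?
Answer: 4704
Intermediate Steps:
B(q, I) = q/4
x(J) = J² (x(J) = 1*J² = J²)
(B(-3*(-4), 0) + 3)*x(-28) = ((-3*(-4))/4 + 3)*(-28)² = ((¼)*12 + 3)*784 = (3 + 3)*784 = 6*784 = 4704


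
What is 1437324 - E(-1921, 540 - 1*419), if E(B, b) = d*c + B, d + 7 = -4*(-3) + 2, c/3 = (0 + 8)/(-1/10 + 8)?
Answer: 113698675/79 ≈ 1.4392e+6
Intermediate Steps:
c = 240/79 (c = 3*((0 + 8)/(-1/10 + 8)) = 3*(8/(-1*⅒ + 8)) = 3*(8/(-⅒ + 8)) = 3*(8/(79/10)) = 3*(8*(10/79)) = 3*(80/79) = 240/79 ≈ 3.0380)
d = 7 (d = -7 + (-4*(-3) + 2) = -7 + (12 + 2) = -7 + 14 = 7)
E(B, b) = 1680/79 + B (E(B, b) = 7*(240/79) + B = 1680/79 + B)
1437324 - E(-1921, 540 - 1*419) = 1437324 - (1680/79 - 1921) = 1437324 - 1*(-150079/79) = 1437324 + 150079/79 = 113698675/79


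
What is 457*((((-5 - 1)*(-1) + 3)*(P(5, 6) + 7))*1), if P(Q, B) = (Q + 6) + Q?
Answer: 94599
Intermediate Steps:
P(Q, B) = 6 + 2*Q (P(Q, B) = (6 + Q) + Q = 6 + 2*Q)
457*((((-5 - 1)*(-1) + 3)*(P(5, 6) + 7))*1) = 457*((((-5 - 1)*(-1) + 3)*((6 + 2*5) + 7))*1) = 457*(((-6*(-1) + 3)*((6 + 10) + 7))*1) = 457*(((6 + 3)*(16 + 7))*1) = 457*((9*23)*1) = 457*(207*1) = 457*207 = 94599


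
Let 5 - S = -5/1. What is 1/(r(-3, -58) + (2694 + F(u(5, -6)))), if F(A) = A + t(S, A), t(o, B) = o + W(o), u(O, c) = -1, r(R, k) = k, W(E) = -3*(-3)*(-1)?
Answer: 1/2636 ≈ 0.00037936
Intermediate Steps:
W(E) = -9 (W(E) = 9*(-1) = -9)
S = 10 (S = 5 - (-5)/1 = 5 - (-5) = 5 - 1*(-5) = 5 + 5 = 10)
t(o, B) = -9 + o (t(o, B) = o - 9 = -9 + o)
F(A) = 1 + A (F(A) = A + (-9 + 10) = A + 1 = 1 + A)
1/(r(-3, -58) + (2694 + F(u(5, -6)))) = 1/(-58 + (2694 + (1 - 1))) = 1/(-58 + (2694 + 0)) = 1/(-58 + 2694) = 1/2636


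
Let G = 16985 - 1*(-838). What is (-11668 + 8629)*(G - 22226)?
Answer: 13380717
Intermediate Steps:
G = 17823 (G = 16985 + 838 = 17823)
(-11668 + 8629)*(G - 22226) = (-11668 + 8629)*(17823 - 22226) = -3039*(-4403) = 13380717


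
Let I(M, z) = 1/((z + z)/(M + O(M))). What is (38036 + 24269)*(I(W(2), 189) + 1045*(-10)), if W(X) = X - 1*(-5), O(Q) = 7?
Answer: -17579293445/27 ≈ -6.5108e+8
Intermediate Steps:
W(X) = 5 + X (W(X) = X + 5 = 5 + X)
I(M, z) = (7 + M)/(2*z) (I(M, z) = 1/((z + z)/(M + 7)) = 1/((2*z)/(7 + M)) = 1/(2*z/(7 + M)) = (7 + M)/(2*z))
(38036 + 24269)*(I(W(2), 189) + 1045*(-10)) = (38036 + 24269)*((1/2)*(7 + (5 + 2))/189 + 1045*(-10)) = 62305*((1/2)*(1/189)*(7 + 7) - 10450) = 62305*((1/2)*(1/189)*14 - 10450) = 62305*(1/27 - 10450) = 62305*(-282149/27) = -17579293445/27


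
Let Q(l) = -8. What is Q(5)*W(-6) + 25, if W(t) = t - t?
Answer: 25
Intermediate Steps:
W(t) = 0
Q(5)*W(-6) + 25 = -8*0 + 25 = 0 + 25 = 25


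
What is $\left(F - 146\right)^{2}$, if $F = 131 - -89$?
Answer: $5476$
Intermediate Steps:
$F = 220$ ($F = 131 + 89 = 220$)
$\left(F - 146\right)^{2} = \left(220 - 146\right)^{2} = 74^{2} = 5476$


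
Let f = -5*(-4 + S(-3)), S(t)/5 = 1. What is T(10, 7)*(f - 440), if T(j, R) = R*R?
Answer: -21805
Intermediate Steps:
S(t) = 5 (S(t) = 5*1 = 5)
T(j, R) = R**2
f = -5 (f = -5*(-4 + 5) = -5*1 = -5)
T(10, 7)*(f - 440) = 7**2*(-5 - 440) = 49*(-445) = -21805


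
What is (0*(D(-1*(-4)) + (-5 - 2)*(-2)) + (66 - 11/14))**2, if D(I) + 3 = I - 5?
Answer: 833569/196 ≈ 4252.9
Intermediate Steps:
D(I) = -8 + I (D(I) = -3 + (I - 5) = -3 + (-5 + I) = -8 + I)
(0*(D(-1*(-4)) + (-5 - 2)*(-2)) + (66 - 11/14))**2 = (0*((-8 - 1*(-4)) + (-5 - 2)*(-2)) + (66 - 11/14))**2 = (0*((-8 + 4) - 7*(-2)) + (66 - 11*1/14))**2 = (0*(-4 + 14) + (66 - 11/14))**2 = (0*10 + 913/14)**2 = (0 + 913/14)**2 = (913/14)**2 = 833569/196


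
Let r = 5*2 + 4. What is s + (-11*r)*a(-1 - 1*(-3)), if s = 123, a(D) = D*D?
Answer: -493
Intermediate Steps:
a(D) = D²
r = 14 (r = 10 + 4 = 14)
s + (-11*r)*a(-1 - 1*(-3)) = 123 + (-11*14)*(-1 - 1*(-3))² = 123 - 154*(-1 + 3)² = 123 - 154*2² = 123 - 154*4 = 123 - 616 = -493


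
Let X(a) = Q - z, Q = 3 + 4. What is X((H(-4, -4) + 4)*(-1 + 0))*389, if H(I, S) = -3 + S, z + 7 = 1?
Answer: 5057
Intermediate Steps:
z = -6 (z = -7 + 1 = -6)
Q = 7
X(a) = 13 (X(a) = 7 - 1*(-6) = 7 + 6 = 13)
X((H(-4, -4) + 4)*(-1 + 0))*389 = 13*389 = 5057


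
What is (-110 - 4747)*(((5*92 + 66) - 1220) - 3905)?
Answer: 22337343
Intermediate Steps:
(-110 - 4747)*(((5*92 + 66) - 1220) - 3905) = -4857*(((460 + 66) - 1220) - 3905) = -4857*((526 - 1220) - 3905) = -4857*(-694 - 3905) = -4857*(-4599) = 22337343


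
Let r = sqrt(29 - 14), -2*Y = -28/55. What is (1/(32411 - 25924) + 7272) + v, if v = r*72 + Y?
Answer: 2594631393/356785 + 72*sqrt(15) ≈ 7551.1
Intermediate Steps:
Y = 14/55 (Y = -(-14)/55 = -1/2*(-28/55) = 14/55 ≈ 0.25455)
r = sqrt(15) ≈ 3.8730
v = 14/55 + 72*sqrt(15) (v = sqrt(15)*72 + 14/55 = 72*sqrt(15) + 14/55 = 14/55 + 72*sqrt(15) ≈ 279.11)
(1/(32411 - 25924) + 7272) + v = (1/(32411 - 25924) + 7272) + (14/55 + 72*sqrt(15)) = (1/6487 + 7272) + (14/55 + 72*sqrt(15)) = 47173465/6487 + (14/55 + 72*sqrt(15)) = 2594631393/356785 + 72*sqrt(15)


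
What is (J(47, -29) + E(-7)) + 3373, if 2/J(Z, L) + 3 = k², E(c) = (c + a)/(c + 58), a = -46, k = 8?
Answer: 10490272/3111 ≈ 3372.0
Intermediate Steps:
E(c) = (-46 + c)/(58 + c) (E(c) = (c - 46)/(c + 58) = (-46 + c)/(58 + c))
J(Z, L) = 2/61 (J(Z, L) = 2/(-3 + 8²) = 2/(-3 + 64) = 2/61)
(J(47, -29) + E(-7)) + 3373 = (2/61 + (-46 - 7)/(58 - 7)) + 3373 = (2/61 - 53/51) + 3373 = -3131/3111 + 3373 = 10490272/3111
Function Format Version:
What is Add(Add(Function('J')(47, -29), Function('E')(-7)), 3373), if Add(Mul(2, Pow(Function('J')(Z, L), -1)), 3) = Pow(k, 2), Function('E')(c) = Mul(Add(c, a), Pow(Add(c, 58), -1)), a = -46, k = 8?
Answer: Rational(10490272, 3111) ≈ 3372.0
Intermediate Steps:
Function('E')(c) = Mul(Pow(Add(58, c), -1), Add(-46, c)) (Function('E')(c) = Mul(Add(c, -46), Pow(Add(c, 58), -1)) = Mul(Add(-46, c), Pow(Add(58, c), -1)) = Mul(Pow(Add(58, c), -1), Add(-46, c)))
Function('J')(Z, L) = Rational(2, 61) (Function('J')(Z, L) = Mul(2, Pow(Add(-3, Pow(8, 2)), -1)) = Mul(2, Pow(Add(-3, 64), -1)) = Mul(2, Pow(61, -1)) = Mul(2, Rational(1, 61)) = Rational(2, 61))
Add(Add(Function('J')(47, -29), Function('E')(-7)), 3373) = Add(Add(Rational(2, 61), Mul(Pow(Add(58, -7), -1), Add(-46, -7))), 3373) = Add(Add(Rational(2, 61), Mul(Pow(51, -1), -53)), 3373) = Add(Add(Rational(2, 61), Mul(Rational(1, 51), -53)), 3373) = Add(Add(Rational(2, 61), Rational(-53, 51)), 3373) = Add(Rational(-3131, 3111), 3373) = Rational(10490272, 3111)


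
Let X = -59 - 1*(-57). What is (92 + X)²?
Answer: 8100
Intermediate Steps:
X = -2 (X = -59 + 57 = -2)
(92 + X)² = (92 - 2)² = 90² = 8100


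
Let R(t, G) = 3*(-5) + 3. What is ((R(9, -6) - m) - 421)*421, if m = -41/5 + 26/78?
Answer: -2684717/15 ≈ -1.7898e+5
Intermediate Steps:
R(t, G) = -12 (R(t, G) = -15 + 3 = -12)
m = -118/15 (m = -41*1/5 + 26*(1/78) = -41/5 + 1/3 = -118/15 ≈ -7.8667)
((R(9, -6) - m) - 421)*421 = ((-12 - 1*(-118/15)) - 421)*421 = ((-12 + 118/15) - 421)*421 = (-62/15 - 421)*421 = -6377/15*421 = -2684717/15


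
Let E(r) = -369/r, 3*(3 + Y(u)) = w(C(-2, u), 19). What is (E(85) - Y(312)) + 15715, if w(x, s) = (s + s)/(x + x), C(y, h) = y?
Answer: 8015581/510 ≈ 15717.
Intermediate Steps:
w(x, s) = s/x (w(x, s) = (2*s)/((2*x)) = (2*s)*(1/(2*x)) = s/x)
Y(u) = -37/6 (Y(u) = -3 + (19/(-2))/3 = -3 + (19*(-½))/3 = -3 + (⅓)*(-19/2) = -3 - 19/6 = -37/6)
(E(85) - Y(312)) + 15715 = (-369/85 - 1*(-37/6)) + 15715 = (-369*1/85 + 37/6) + 15715 = (-369/85 + 37/6) + 15715 = 931/510 + 15715 = 8015581/510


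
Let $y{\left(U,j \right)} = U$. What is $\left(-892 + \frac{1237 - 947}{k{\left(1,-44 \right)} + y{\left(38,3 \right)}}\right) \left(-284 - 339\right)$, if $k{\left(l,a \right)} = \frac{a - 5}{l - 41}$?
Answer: $\frac{864691604}{1569} \approx 5.5111 \cdot 10^{5}$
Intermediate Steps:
$k{\left(l,a \right)} = \frac{-5 + a}{-41 + l}$
$\left(-892 + \frac{1237 - 947}{k{\left(1,-44 \right)} + y{\left(38,3 \right)}}\right) \left(-284 - 339\right) = \left(-892 + \frac{1237 - 947}{\frac{-5 - 44}{-41 + 1} + 38}\right) \left(-284 - 339\right) = \left(-892 + \frac{290}{\frac{1}{-40} \left(-49\right) + 38}\right) \left(-623\right) = \left(-892 + \frac{290}{\left(- \frac{1}{40}\right) \left(-49\right) + 38}\right) \left(-623\right) = \left(-892 + \frac{290}{\frac{49}{40} + 38}\right) \left(-623\right) = \left(-892 + \frac{290}{\frac{1569}{40}}\right) \left(-623\right) = \left(-892 + 290 \cdot \frac{40}{1569}\right) \left(-623\right) = \left(-892 + \frac{11600}{1569}\right) \left(-623\right) = \left(- \frac{1387948}{1569}\right) \left(-623\right) = \frac{864691604}{1569}$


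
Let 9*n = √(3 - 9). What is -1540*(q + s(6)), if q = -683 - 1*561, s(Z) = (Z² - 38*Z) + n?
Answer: 2211440 - 1540*I*√6/9 ≈ 2.2114e+6 - 419.13*I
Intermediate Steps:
n = I*√6/9 (n = √(3 - 9)/9 = √(-6)/9 = (I*√6)/9 = I*√6/9 ≈ 0.27217*I)
s(Z) = Z² - 38*Z + I*√6/9 (s(Z) = (Z² - 38*Z) + I*√6/9 = Z² - 38*Z + I*√6/9)
q = -1244 (q = -683 - 561 = -1244)
-1540*(q + s(6)) = -1540*(-1244 + (6² - 38*6 + I*√6/9)) = -1540*(-1244 + (36 - 228 + I*√6/9)) = -1540*(-1244 + (-192 + I*√6/9)) = -1540*(-1436 + I*√6/9) = 2211440 - 1540*I*√6/9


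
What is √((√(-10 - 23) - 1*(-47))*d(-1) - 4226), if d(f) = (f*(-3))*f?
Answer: √(-4367 - 3*I*√33) ≈ 0.1304 - 66.083*I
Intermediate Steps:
d(f) = -3*f² (d(f) = (-3*f)*f = -3*f²)
√((√(-10 - 23) - 1*(-47))*d(-1) - 4226) = √((√(-10 - 23) - 1*(-47))*(-3*(-1)²) - 4226) = √((√(-33) + 47)*(-3*1) - 4226) = √((I*√33 + 47)*(-3) - 4226) = √((47 + I*√33)*(-3) - 4226) = √((-141 - 3*I*√33) - 4226) = √(-4367 - 3*I*√33)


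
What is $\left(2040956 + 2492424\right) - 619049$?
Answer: $3914331$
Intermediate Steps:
$\left(2040956 + 2492424\right) - 619049 = 4533380 - 619049 = 3914331$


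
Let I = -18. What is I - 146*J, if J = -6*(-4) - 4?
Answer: -2938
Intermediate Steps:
J = 20 (J = 24 - 4 = 20)
I - 146*J = -18 - 146*20 = -18 - 2920 = -2938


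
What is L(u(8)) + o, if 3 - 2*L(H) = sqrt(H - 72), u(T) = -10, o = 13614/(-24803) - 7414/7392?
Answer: -432203/8333808 - I*sqrt(82)/2 ≈ -0.051861 - 4.5277*I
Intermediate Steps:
o = -12932915/8333808 (o = 13614*(-1/24803) - 7414*1/7392 = -13614/24803 - 337/336 = -12932915/8333808 ≈ -1.5519)
L(H) = 3/2 - sqrt(-72 + H)/2 (L(H) = 3/2 - sqrt(H - 72)/2 = 3/2 - sqrt(-72 + H)/2)
L(u(8)) + o = (3/2 - sqrt(-72 - 10)/2) - 12932915/8333808 = (3/2 - I*sqrt(82)/2) - 12932915/8333808 = -432203/8333808 - I*sqrt(82)/2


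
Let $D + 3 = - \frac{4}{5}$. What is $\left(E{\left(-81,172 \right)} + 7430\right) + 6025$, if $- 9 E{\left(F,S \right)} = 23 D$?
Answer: $\frac{605912}{45} \approx 13465.0$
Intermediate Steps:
$D = - \frac{19}{5}$ ($D = -3 - \frac{4}{5} = - \frac{19}{5} \approx -3.8$)
$E{\left(F,S \right)} = \frac{437}{45}$ ($E{\left(F,S \right)} = - \frac{23 \left(- \frac{19}{5}\right)}{9} = \left(- \frac{1}{9}\right) \left(- \frac{437}{5}\right) = \frac{437}{45}$)
$\left(E{\left(-81,172 \right)} + 7430\right) + 6025 = \left(\frac{437}{45} + 7430\right) + 6025 = \frac{334787}{45} + 6025 = \frac{605912}{45}$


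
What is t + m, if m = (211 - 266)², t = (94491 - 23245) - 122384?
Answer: -48113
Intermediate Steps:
t = -51138 (t = 71246 - 122384 = -51138)
m = 3025 (m = (-55)² = 3025)
t + m = -51138 + 3025 = -48113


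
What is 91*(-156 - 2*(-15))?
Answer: -11466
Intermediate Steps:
91*(-156 - 2*(-15)) = 91*(-156 + 30) = 91*(-126) = -11466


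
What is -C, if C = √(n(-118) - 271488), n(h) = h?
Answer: -I*√271606 ≈ -521.16*I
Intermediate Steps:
C = I*√271606 (C = √(-118 - 271488) = √(-271606) = I*√271606 ≈ 521.16*I)
-C = -I*√271606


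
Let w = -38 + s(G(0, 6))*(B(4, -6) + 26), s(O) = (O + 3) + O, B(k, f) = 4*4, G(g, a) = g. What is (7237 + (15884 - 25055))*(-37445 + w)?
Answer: 72248438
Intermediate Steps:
B(k, f) = 16
s(O) = 3 + 2*O (s(O) = (3 + O) + O = 3 + 2*O)
w = 88 (w = -38 + (3 + 2*0)*(16 + 26) = -38 + (3 + 0)*42 = -38 + 3*42 = -38 + 126 = 88)
(7237 + (15884 - 25055))*(-37445 + w) = (7237 + (15884 - 25055))*(-37445 + 88) = (7237 - 9171)*(-37357) = -1934*(-37357) = 72248438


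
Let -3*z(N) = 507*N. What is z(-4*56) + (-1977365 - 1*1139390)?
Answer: -3078899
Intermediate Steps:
z(N) = -169*N
z(-4*56) + (-1977365 - 1*1139390) = -(-676)*56 + (-1977365 - 1*1139390) = -169*(-224) + (-1977365 - 1139390) = 37856 - 3116755 = -3078899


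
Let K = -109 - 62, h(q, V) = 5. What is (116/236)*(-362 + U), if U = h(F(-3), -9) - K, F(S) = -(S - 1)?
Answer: -5394/59 ≈ -91.424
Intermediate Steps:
F(S) = 1 - S (F(S) = -(-1 + S) = 1 - S)
K = -171
U = 176 (U = 5 - 1*(-171) = 5 + 171 = 176)
(116/236)*(-362 + U) = (116/236)*(-362 + 176) = (116*(1/236))*(-186) = (29/59)*(-186) = -5394/59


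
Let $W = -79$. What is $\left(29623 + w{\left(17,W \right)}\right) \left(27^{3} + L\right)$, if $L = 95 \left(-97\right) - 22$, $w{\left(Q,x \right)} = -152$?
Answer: $307854066$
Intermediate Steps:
$L = -9237$ ($L = -9215 - 22 = -9237$)
$\left(29623 + w{\left(17,W \right)}\right) \left(27^{3} + L\right) = \left(29623 - 152\right) \left(27^{3} - 9237\right) = 29471 \left(19683 - 9237\right) = 29471 \cdot 10446 = 307854066$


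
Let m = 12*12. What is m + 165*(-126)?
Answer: -20646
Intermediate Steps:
m = 144
m + 165*(-126) = 144 + 165*(-126) = 144 - 20790 = -20646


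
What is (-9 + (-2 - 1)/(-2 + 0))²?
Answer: 225/4 ≈ 56.250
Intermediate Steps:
(-9 + (-2 - 1)/(-2 + 0))² = (-9 - 3/(-2))² = (-9 - 3*(-½))² = (-9 + 3/2)² = (-15/2)² = 225/4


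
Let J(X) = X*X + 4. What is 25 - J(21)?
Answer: -420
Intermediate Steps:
J(X) = 4 + X² (J(X) = X² + 4 = 4 + X²)
25 - J(21) = 25 - (4 + 21²) = 25 - (4 + 441) = 25 - 1*445 = 25 - 445 = -420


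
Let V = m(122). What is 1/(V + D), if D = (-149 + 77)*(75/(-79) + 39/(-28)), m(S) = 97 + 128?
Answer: 553/217683 ≈ 0.0025404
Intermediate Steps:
m(S) = 225
D = 93258/553 (D = -72*(75*(-1/79) + 39*(-1/28)) = -72*(-75/79 - 39/28) = -72*(-5181/2212) = 93258/553 ≈ 168.64)
V = 225
1/(V + D) = 1/(225 + 93258/553) = 1/(217683/553) = 553/217683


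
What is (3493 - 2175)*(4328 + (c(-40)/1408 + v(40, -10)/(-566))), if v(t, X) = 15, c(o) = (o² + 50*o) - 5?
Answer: 1136397404203/199232 ≈ 5.7039e+6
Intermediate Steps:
c(o) = -5 + o² + 50*o
(3493 - 2175)*(4328 + (c(-40)/1408 + v(40, -10)/(-566))) = (3493 - 2175)*(4328 + ((-5 + (-40)² + 50*(-40))/1408 + 15/(-566))) = 1318*(4328 + ((-5 + 1600 - 2000)*(1/1408) + 15*(-1/566))) = 1318*(4328 + (-405*1/1408 - 15/566)) = 1318*(4328 + (-405/1408 - 15/566)) = 1318*(4328 - 125175/398464) = 1318*(1724427017/398464) = 1136397404203/199232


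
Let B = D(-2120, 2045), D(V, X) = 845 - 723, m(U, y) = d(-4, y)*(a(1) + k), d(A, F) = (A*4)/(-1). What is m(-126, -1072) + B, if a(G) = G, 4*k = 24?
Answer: 234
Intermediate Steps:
k = 6 (k = (1/4)*24 = 6)
d(A, F) = -4*A (d(A, F) = (4*A)*(-1) = -4*A)
m(U, y) = 112 (m(U, y) = (-4*(-4))*(1 + 6) = 16*7 = 112)
D(V, X) = 122
B = 122
m(-126, -1072) + B = 112 + 122 = 234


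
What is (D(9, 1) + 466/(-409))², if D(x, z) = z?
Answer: 3249/167281 ≈ 0.019422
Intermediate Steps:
(D(9, 1) + 466/(-409))² = (1 + 466/(-409))² = (1 + 466*(-1/409))² = (1 - 466/409)² = (-57/409)² = 3249/167281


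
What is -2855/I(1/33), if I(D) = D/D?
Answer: -2855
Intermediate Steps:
I(D) = 1
-2855/I(1/33) = -2855/1 = -2855*1 = -2855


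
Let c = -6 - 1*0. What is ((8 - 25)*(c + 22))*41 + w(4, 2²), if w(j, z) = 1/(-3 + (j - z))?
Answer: -33457/3 ≈ -11152.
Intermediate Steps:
c = -6 (c = -6 + 0 = -6)
w(j, z) = 1/(-3 + j - z)
((8 - 25)*(c + 22))*41 + w(4, 2²) = ((8 - 25)*(-6 + 22))*41 - 1/(3 + 2² - 1*4) = -17*16*41 - 1/(3 + 4 - 4) = -272*41 - 1/3 = -11152 - 1*⅓ = -11152 - ⅓ = -33457/3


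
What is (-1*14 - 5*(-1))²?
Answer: 81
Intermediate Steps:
(-1*14 - 5*(-1))² = (-14 + 5)² = (-9)² = 81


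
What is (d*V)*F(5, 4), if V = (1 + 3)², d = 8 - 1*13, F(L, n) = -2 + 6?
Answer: -320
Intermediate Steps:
F(L, n) = 4
d = -5 (d = 8 - 13 = -5)
V = 16 (V = 4² = 16)
(d*V)*F(5, 4) = -5*16*4 = -80*4 = -320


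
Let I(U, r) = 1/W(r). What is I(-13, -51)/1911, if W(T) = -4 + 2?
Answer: -1/3822 ≈ -0.00026164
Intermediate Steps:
W(T) = -2
I(U, r) = -1/2 (I(U, r) = 1/(-2) = -1/2)
I(-13, -51)/1911 = -1/2/1911 = -1/2*1/1911 = -1/3822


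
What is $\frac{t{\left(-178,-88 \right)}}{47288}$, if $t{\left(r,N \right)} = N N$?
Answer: $\frac{968}{5911} \approx 0.16376$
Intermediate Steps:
$t{\left(r,N \right)} = N^{2}$
$\frac{t{\left(-178,-88 \right)}}{47288} = \frac{\left(-88\right)^{2}}{47288} = 7744 \cdot \frac{1}{47288} = \frac{968}{5911}$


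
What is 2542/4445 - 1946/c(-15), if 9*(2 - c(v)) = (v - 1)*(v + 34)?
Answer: -5502229/102235 ≈ -53.819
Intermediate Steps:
c(v) = 2 - (-1 + v)*(34 + v)/9 (c(v) = 2 - (v - 1)*(v + 34)/9 = 2 - (-1 + v)*(34 + v)/9)
2542/4445 - 1946/c(-15) = 2542/4445 - 1946/(52/9 - 11/3*(-15) - ⅑*(-15)²) = 2542*(1/4445) - 1946/(52/9 + 55 - ⅑*225) = 2542/4445 - 1946/(52/9 + 55 - 25) = 2542/4445 - 1946/322/9 = 2542/4445 - 1946*9/322 = 2542/4445 - 1251/23 = -5502229/102235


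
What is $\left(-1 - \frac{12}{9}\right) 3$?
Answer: $-7$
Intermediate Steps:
$\left(-1 - \frac{12}{9}\right) 3 = \left(-1 - \frac{4}{3}\right) 3 = \left(- \frac{7}{3}\right) 3 = -7$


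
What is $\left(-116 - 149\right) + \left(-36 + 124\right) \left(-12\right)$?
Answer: $-1321$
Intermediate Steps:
$\left(-116 - 149\right) + \left(-36 + 124\right) \left(-12\right) = \left(-116 - 149\right) + 88 \left(-12\right) = -265 - 1056 = -1321$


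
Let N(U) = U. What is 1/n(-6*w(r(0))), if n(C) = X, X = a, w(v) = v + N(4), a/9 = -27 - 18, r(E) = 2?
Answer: -1/405 ≈ -0.0024691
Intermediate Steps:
a = -405 (a = 9*(-27 - 18) = 9*(-45) = -405)
w(v) = 4 + v (w(v) = v + 4 = 4 + v)
X = -405
n(C) = -405
1/n(-6*w(r(0))) = 1/(-405) = -1/405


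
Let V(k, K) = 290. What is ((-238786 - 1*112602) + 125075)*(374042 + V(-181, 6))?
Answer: -84716197916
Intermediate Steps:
((-238786 - 1*112602) + 125075)*(374042 + V(-181, 6)) = ((-238786 - 1*112602) + 125075)*(374042 + 290) = ((-238786 - 112602) + 125075)*374332 = (-351388 + 125075)*374332 = -226313*374332 = -84716197916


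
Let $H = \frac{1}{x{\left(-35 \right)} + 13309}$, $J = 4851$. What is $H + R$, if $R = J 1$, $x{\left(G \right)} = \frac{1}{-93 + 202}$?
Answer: $\frac{7037258491}{1450682} \approx 4851.0$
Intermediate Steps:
$x{\left(G \right)} = \frac{1}{109}$
$R = 4851$ ($R = 4851 \cdot 1 = 4851$)
$H = \frac{109}{1450682}$ ($H = \frac{1}{\frac{1}{109} + 13309} = \frac{1}{\frac{1450682}{109}} = \frac{109}{1450682} \approx 7.5137 \cdot 10^{-5}$)
$H + R = \frac{109}{1450682} + 4851 = \frac{7037258491}{1450682}$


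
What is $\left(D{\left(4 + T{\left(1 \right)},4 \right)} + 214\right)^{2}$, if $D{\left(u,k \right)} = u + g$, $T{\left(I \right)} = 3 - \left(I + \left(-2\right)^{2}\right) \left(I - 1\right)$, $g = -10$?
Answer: $44521$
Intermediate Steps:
$T{\left(I \right)} = 3 - \left(-1 + I\right) \left(4 + I\right)$ ($T{\left(I \right)} = 3 - \left(I + 4\right) \left(-1 + I\right) = 3 - \left(4 + I\right) \left(-1 + I\right) = 3 - \left(-1 + I\right) \left(4 + I\right)$)
$D{\left(u,k \right)} = -10 + u$ ($D{\left(u,k \right)} = u - 10 = -10 + u$)
$\left(D{\left(4 + T{\left(1 \right)},4 \right)} + 214\right)^{2} = \left(\left(-10 + \left(4 - -3\right)\right) + 214\right)^{2} = \left(\left(-10 + \left(4 + 3\right)\right) + 214\right)^{2} = \left(\left(-10 + 7\right) + 214\right)^{2} = \left(-3 + 214\right)^{2} = 211^{2} = 44521$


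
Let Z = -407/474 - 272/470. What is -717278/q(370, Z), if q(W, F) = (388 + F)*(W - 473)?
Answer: 79897596420/4435098733 ≈ 18.015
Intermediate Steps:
Z = -160109/111390 (Z = -407*1/474 - 272*1/470 = -407/474 - 136/235 = -160109/111390 ≈ -1.4374)
q(W, F) = (-473 + W)*(388 + F) (q(W, F) = (388 + F)*(-473 + W) = (-473 + W)*(388 + F))
-717278/q(370, Z) = -717278/(-183524 - 473*(-160109/111390) + 388*370 - 160109/111390*370) = -717278/(-183524 + 75731557/111390 + 143560 - 5924033/11139) = -717278/(-4435098733/111390) = -717278*(-111390/4435098733) = 79897596420/4435098733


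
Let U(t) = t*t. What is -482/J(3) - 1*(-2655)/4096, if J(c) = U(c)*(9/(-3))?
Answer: 2045957/110592 ≈ 18.500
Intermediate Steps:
U(t) = t²
J(c) = -3*c² (J(c) = c²*(9/(-3)) = c²*(9*(-⅓)) = c²*(-3) = -3*c²)
-482/J(3) - 1*(-2655)/4096 = -482/((-3*3²)) - 1*(-2655)/4096 = -482/((-3*9)) + 2655*(1/4096) = -482/(-27) + 2655/4096 = -482*(-1/27) + 2655/4096 = 482/27 + 2655/4096 = 2045957/110592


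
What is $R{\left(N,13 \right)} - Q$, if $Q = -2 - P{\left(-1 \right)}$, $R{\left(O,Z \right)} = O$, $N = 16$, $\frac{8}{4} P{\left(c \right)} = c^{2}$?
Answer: $\frac{37}{2} \approx 18.5$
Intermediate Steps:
$P{\left(c \right)} = \frac{c^{2}}{2}$
$Q = - \frac{5}{2}$ ($Q = -2 - \frac{\left(-1\right)^{2}}{2} = -2 - \frac{1}{2} \cdot 1 = -2 - \frac{1}{2} = - \frac{5}{2} \approx -2.5$)
$R{\left(N,13 \right)} - Q = 16 - - \frac{5}{2} = 16 + \frac{5}{2} = \frac{37}{2}$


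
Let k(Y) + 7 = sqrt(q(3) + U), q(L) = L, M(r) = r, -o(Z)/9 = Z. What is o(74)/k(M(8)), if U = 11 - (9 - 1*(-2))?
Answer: 2331/23 + 333*sqrt(3)/23 ≈ 126.42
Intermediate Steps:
o(Z) = -9*Z
U = 0 (U = 11 - (9 + 2) = 11 - 1*11 = 11 - 11 = 0)
k(Y) = -7 + sqrt(3) (k(Y) = -7 + sqrt(3 + 0) = -7 + sqrt(3))
o(74)/k(M(8)) = (-9*74)/(-7 + sqrt(3)) = -666/(-7 + sqrt(3))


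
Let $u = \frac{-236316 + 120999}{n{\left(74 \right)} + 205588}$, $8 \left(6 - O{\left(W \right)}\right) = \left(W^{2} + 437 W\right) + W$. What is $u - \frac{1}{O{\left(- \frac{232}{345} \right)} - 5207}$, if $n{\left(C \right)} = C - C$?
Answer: $- \frac{70857841152771}{126369508470044} \approx -0.56072$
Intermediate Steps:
$n{\left(C \right)} = 0$
$O{\left(W \right)} = 6 - \frac{219 W}{4} - \frac{W^{2}}{8}$ ($O{\left(W \right)} = 6 - \frac{\left(W^{2} + 437 W\right) + W}{8} = 6 - \frac{W^{2} + 438 W}{8} = 6 - \left(\frac{W^{2}}{8} + \frac{219 W}{4}\right) = 6 - \frac{219 W}{4} - \frac{W^{2}}{8}$)
$u = - \frac{115317}{205588}$ ($u = \frac{-236316 + 120999}{0 + 205588} = - \frac{115317}{205588} \approx -0.56091$)
$u - \frac{1}{O{\left(- \frac{232}{345} \right)} - 5207} = - \frac{115317}{205588} - \frac{1}{\left(6 - \frac{219 \left(- \frac{232}{345}\right)}{4} - \frac{\left(- \frac{232}{345}\right)^{2}}{8}\right) - 5207} = - \frac{115317}{205588} - \frac{1}{\left(6 - \frac{219 \left(\left(-232\right) \frac{1}{345}\right)}{4} - \frac{\left(\left(-232\right) \frac{1}{345}\right)^{2}}{8}\right) - 5207} = - \frac{115317}{205588} - \frac{1}{\left(6 - - \frac{4234}{115} - \frac{\left(- \frac{232}{345}\right)^{2}}{8}\right) - 5207} = - \frac{115317}{205588} - \frac{1}{\left(6 + \frac{4234}{115} - \frac{6728}{119025}\right) - 5207} = - \frac{115317}{205588} - \frac{1}{\frac{5089612}{119025} - 5207} = - \frac{115317}{205588} - \frac{1}{- \frac{614673563}{119025}} = - \frac{115317}{205588} - - \frac{119025}{614673563} = - \frac{115317}{205588} + \frac{119025}{614673563} = - \frac{70857841152771}{126369508470044}$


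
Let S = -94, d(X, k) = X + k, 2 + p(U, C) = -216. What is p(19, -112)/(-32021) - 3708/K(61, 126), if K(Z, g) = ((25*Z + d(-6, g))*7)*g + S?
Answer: 49384915/11613984679 ≈ 0.0042522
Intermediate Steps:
p(U, C) = -218 (p(U, C) = -2 - 216 = -218)
K(Z, g) = -94 + g*(-42 + 7*g + 175*Z) (K(Z, g) = ((25*Z + (-6 + g))*7)*g - 94 = ((-6 + g + 25*Z)*7)*g - 94 = (-42 + 7*g + 175*Z)*g - 94 = g*(-42 + 7*g + 175*Z) - 94 = -94 + g*(-42 + 7*g + 175*Z))
p(19, -112)/(-32021) - 3708/K(61, 126) = -218/(-32021) - 3708/(-94 + 7*126*(-6 + 126) + 175*61*126) = -218*(-1/32021) - 3708/(-94 + 7*126*120 + 1345050) = 218/32021 - 3708/(-94 + 105840 + 1345050) = 218/32021 - 3708/1450796 = 218/32021 - 3708*1/1450796 = 218/32021 - 927/362699 = 49384915/11613984679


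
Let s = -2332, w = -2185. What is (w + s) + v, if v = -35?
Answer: -4552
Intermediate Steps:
(w + s) + v = (-2185 - 2332) - 35 = -4517 - 35 = -4552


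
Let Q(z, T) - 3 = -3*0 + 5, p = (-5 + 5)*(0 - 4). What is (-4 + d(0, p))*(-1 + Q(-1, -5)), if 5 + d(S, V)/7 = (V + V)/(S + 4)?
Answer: -273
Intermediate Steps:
p = 0 (p = 0*(-4) = 0)
Q(z, T) = 8 (Q(z, T) = 3 + (-3*0 + 5) = 3 + (0 + 5) = 3 + 5 = 8)
d(S, V) = -35 + 14*V/(4 + S) (d(S, V) = -35 + 7*((V + V)/(S + 4)) = -35 + 7*((2*V)/(4 + S)) = -35 + 7*(2*V/(4 + S)) = -35 + 14*V/(4 + S))
(-4 + d(0, p))*(-1 + Q(-1, -5)) = (-4 + 7*(-20 - 5*0 + 2*0)/(4 + 0))*(-1 + 8) = (-4 + 7*(-20 + 0 + 0)/4)*7 = (-4 + 7*(¼)*(-20))*7 = (-4 - 35)*7 = -39*7 = -273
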